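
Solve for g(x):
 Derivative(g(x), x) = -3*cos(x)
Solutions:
 g(x) = C1 - 3*sin(x)


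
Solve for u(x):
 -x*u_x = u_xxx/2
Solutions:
 u(x) = C1 + Integral(C2*airyai(-2^(1/3)*x) + C3*airybi(-2^(1/3)*x), x)


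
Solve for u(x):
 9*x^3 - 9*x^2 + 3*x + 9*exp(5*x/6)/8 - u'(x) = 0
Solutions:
 u(x) = C1 + 9*x^4/4 - 3*x^3 + 3*x^2/2 + 27*exp(5*x/6)/20


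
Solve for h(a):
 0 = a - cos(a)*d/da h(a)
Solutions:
 h(a) = C1 + Integral(a/cos(a), a)


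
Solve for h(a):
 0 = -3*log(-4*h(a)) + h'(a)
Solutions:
 -Integral(1/(log(-_y) + 2*log(2)), (_y, h(a)))/3 = C1 - a


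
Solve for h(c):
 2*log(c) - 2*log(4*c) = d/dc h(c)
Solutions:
 h(c) = C1 - 4*c*log(2)


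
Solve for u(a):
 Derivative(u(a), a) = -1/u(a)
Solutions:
 u(a) = -sqrt(C1 - 2*a)
 u(a) = sqrt(C1 - 2*a)


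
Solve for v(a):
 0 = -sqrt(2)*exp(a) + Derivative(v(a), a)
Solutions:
 v(a) = C1 + sqrt(2)*exp(a)


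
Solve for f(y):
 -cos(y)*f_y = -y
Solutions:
 f(y) = C1 + Integral(y/cos(y), y)


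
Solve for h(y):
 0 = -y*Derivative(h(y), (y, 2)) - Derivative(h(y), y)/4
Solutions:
 h(y) = C1 + C2*y^(3/4)


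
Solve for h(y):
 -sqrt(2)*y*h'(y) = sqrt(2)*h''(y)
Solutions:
 h(y) = C1 + C2*erf(sqrt(2)*y/2)


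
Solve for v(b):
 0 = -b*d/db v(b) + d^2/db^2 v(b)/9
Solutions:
 v(b) = C1 + C2*erfi(3*sqrt(2)*b/2)


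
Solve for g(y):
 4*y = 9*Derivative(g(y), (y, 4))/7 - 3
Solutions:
 g(y) = C1 + C2*y + C3*y^2 + C4*y^3 + 7*y^5/270 + 7*y^4/72


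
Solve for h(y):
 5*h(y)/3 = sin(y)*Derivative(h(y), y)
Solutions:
 h(y) = C1*(cos(y) - 1)^(5/6)/(cos(y) + 1)^(5/6)


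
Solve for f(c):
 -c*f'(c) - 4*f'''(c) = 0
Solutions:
 f(c) = C1 + Integral(C2*airyai(-2^(1/3)*c/2) + C3*airybi(-2^(1/3)*c/2), c)


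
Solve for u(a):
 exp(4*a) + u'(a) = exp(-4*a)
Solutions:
 u(a) = C1 - cosh(4*a)/2


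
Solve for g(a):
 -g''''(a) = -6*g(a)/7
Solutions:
 g(a) = C1*exp(-6^(1/4)*7^(3/4)*a/7) + C2*exp(6^(1/4)*7^(3/4)*a/7) + C3*sin(6^(1/4)*7^(3/4)*a/7) + C4*cos(6^(1/4)*7^(3/4)*a/7)


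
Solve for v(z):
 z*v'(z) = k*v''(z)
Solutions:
 v(z) = C1 + C2*erf(sqrt(2)*z*sqrt(-1/k)/2)/sqrt(-1/k)


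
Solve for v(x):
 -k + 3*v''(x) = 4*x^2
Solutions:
 v(x) = C1 + C2*x + k*x^2/6 + x^4/9


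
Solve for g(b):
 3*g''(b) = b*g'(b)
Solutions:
 g(b) = C1 + C2*erfi(sqrt(6)*b/6)


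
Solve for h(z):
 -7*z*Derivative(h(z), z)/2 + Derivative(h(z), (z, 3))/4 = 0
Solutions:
 h(z) = C1 + Integral(C2*airyai(14^(1/3)*z) + C3*airybi(14^(1/3)*z), z)


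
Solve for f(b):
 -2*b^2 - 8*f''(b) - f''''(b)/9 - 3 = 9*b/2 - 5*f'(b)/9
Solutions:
 f(b) = C1 + C2*exp(2^(1/3)*b*(-2^(1/3)*(5 + 7*sqrt(1129))^(1/3)/4 + 12/(5 + 7*sqrt(1129))^(1/3)))*sin(2^(1/3)*sqrt(3)*b*(12/(5 + 7*sqrt(1129))^(1/3) + 2^(1/3)*(5 + 7*sqrt(1129))^(1/3)/4)) + C3*exp(2^(1/3)*b*(-2^(1/3)*(5 + 7*sqrt(1129))^(1/3)/4 + 12/(5 + 7*sqrt(1129))^(1/3)))*cos(2^(1/3)*sqrt(3)*b*(12/(5 + 7*sqrt(1129))^(1/3) + 2^(1/3)*(5 + 7*sqrt(1129))^(1/3)/4)) + C4*exp(2^(1/3)*b*(-24/(5 + 7*sqrt(1129))^(1/3) + 2^(1/3)*(5 + 7*sqrt(1129))^(1/3)/2)) + 6*b^3/5 + 5589*b^2/100 + 201879*b/125


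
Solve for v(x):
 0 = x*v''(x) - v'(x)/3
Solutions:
 v(x) = C1 + C2*x^(4/3)


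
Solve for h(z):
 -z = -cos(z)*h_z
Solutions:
 h(z) = C1 + Integral(z/cos(z), z)


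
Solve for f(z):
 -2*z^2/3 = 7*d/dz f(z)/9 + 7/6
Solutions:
 f(z) = C1 - 2*z^3/7 - 3*z/2


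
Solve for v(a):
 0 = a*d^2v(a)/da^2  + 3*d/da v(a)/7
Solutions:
 v(a) = C1 + C2*a^(4/7)


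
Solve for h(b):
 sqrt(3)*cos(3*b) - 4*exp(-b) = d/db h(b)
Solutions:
 h(b) = C1 + sqrt(3)*sin(3*b)/3 + 4*exp(-b)


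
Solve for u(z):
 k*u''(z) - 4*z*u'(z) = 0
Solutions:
 u(z) = C1 + C2*erf(sqrt(2)*z*sqrt(-1/k))/sqrt(-1/k)


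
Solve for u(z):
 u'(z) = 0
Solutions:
 u(z) = C1


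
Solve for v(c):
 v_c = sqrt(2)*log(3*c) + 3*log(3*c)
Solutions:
 v(c) = C1 + sqrt(2)*c*log(c) + 3*c*log(c) - 3*c - sqrt(2)*c + c*log(3^(sqrt(2) + 3))


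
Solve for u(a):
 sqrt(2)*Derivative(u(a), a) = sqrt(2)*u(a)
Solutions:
 u(a) = C1*exp(a)


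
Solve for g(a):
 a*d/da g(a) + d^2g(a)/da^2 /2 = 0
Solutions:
 g(a) = C1 + C2*erf(a)


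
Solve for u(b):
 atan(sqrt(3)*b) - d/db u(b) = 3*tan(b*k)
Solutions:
 u(b) = C1 + b*atan(sqrt(3)*b) - 3*Piecewise((-log(cos(b*k))/k, Ne(k, 0)), (0, True)) - sqrt(3)*log(3*b^2 + 1)/6


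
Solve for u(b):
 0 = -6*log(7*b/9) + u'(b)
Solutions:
 u(b) = C1 + 6*b*log(b) - 6*b + b*log(117649/531441)


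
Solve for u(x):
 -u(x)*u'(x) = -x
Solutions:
 u(x) = -sqrt(C1 + x^2)
 u(x) = sqrt(C1 + x^2)


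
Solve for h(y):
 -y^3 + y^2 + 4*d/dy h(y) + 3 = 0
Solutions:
 h(y) = C1 + y^4/16 - y^3/12 - 3*y/4


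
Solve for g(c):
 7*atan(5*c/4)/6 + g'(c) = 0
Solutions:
 g(c) = C1 - 7*c*atan(5*c/4)/6 + 7*log(25*c^2 + 16)/15


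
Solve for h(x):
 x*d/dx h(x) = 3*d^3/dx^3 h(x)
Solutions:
 h(x) = C1 + Integral(C2*airyai(3^(2/3)*x/3) + C3*airybi(3^(2/3)*x/3), x)


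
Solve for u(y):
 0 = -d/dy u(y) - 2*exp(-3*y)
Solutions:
 u(y) = C1 + 2*exp(-3*y)/3


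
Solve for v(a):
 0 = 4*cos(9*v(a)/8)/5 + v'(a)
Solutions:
 4*a/5 - 4*log(sin(9*v(a)/8) - 1)/9 + 4*log(sin(9*v(a)/8) + 1)/9 = C1


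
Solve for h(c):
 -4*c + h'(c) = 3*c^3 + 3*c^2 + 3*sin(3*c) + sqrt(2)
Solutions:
 h(c) = C1 + 3*c^4/4 + c^3 + 2*c^2 + sqrt(2)*c - cos(3*c)


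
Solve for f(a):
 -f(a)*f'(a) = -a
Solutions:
 f(a) = -sqrt(C1 + a^2)
 f(a) = sqrt(C1 + a^2)


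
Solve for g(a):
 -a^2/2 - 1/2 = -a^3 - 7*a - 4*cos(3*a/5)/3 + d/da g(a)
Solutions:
 g(a) = C1 + a^4/4 - a^3/6 + 7*a^2/2 - a/2 + 20*sin(3*a/5)/9


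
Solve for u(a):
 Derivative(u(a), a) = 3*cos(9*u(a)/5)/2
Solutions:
 -3*a/2 - 5*log(sin(9*u(a)/5) - 1)/18 + 5*log(sin(9*u(a)/5) + 1)/18 = C1


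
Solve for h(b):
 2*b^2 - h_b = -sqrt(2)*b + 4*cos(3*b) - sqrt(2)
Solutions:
 h(b) = C1 + 2*b^3/3 + sqrt(2)*b^2/2 + sqrt(2)*b - 4*sin(3*b)/3


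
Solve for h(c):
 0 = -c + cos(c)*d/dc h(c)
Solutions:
 h(c) = C1 + Integral(c/cos(c), c)


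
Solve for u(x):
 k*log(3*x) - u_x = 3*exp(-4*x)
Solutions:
 u(x) = C1 + k*x*log(x) + k*x*(-1 + log(3)) + 3*exp(-4*x)/4


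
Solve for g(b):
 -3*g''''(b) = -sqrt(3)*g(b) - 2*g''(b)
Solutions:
 g(b) = C1*exp(-sqrt(3)*b*sqrt(1 + sqrt(1 + 3*sqrt(3)))/3) + C2*exp(sqrt(3)*b*sqrt(1 + sqrt(1 + 3*sqrt(3)))/3) + C3*sin(sqrt(3)*b*sqrt(-1 + sqrt(1 + 3*sqrt(3)))/3) + C4*cosh(sqrt(3)*b*sqrt(1 - sqrt(1 + 3*sqrt(3)))/3)


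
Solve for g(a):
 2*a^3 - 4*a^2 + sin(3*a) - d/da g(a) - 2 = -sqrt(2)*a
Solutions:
 g(a) = C1 + a^4/2 - 4*a^3/3 + sqrt(2)*a^2/2 - 2*a - cos(3*a)/3


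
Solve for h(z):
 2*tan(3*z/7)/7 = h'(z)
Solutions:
 h(z) = C1 - 2*log(cos(3*z/7))/3


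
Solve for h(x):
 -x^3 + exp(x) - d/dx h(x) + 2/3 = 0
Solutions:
 h(x) = C1 - x^4/4 + 2*x/3 + exp(x)


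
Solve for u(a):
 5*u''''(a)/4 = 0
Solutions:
 u(a) = C1 + C2*a + C3*a^2 + C4*a^3


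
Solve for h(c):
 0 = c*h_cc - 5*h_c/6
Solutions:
 h(c) = C1 + C2*c^(11/6)


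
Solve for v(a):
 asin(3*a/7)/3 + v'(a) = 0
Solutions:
 v(a) = C1 - a*asin(3*a/7)/3 - sqrt(49 - 9*a^2)/9


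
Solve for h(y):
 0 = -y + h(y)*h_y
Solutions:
 h(y) = -sqrt(C1 + y^2)
 h(y) = sqrt(C1 + y^2)


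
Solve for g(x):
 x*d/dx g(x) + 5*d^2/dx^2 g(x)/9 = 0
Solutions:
 g(x) = C1 + C2*erf(3*sqrt(10)*x/10)


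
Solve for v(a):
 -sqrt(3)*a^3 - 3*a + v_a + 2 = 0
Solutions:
 v(a) = C1 + sqrt(3)*a^4/4 + 3*a^2/2 - 2*a


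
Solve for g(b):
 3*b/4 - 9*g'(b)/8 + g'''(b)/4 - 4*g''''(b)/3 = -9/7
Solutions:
 g(b) = C1 + C2*exp(b*((24*sqrt(5178) + 1727)^(-1/3) + 2 + (24*sqrt(5178) + 1727)^(1/3))/32)*sin(sqrt(3)*b*(-(24*sqrt(5178) + 1727)^(1/3) + (24*sqrt(5178) + 1727)^(-1/3))/32) + C3*exp(b*((24*sqrt(5178) + 1727)^(-1/3) + 2 + (24*sqrt(5178) + 1727)^(1/3))/32)*cos(sqrt(3)*b*(-(24*sqrt(5178) + 1727)^(1/3) + (24*sqrt(5178) + 1727)^(-1/3))/32) + C4*exp(b*(-(24*sqrt(5178) + 1727)^(1/3) - 1/(24*sqrt(5178) + 1727)^(1/3) + 1)/16) + b^2/3 + 8*b/7


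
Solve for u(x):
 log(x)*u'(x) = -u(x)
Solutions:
 u(x) = C1*exp(-li(x))


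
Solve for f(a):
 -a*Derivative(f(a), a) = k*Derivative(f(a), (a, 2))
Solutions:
 f(a) = C1 + C2*sqrt(k)*erf(sqrt(2)*a*sqrt(1/k)/2)


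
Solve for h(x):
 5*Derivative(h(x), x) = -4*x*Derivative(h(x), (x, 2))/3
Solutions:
 h(x) = C1 + C2/x^(11/4)


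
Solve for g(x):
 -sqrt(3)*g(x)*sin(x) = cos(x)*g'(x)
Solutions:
 g(x) = C1*cos(x)^(sqrt(3))


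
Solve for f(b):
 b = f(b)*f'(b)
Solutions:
 f(b) = -sqrt(C1 + b^2)
 f(b) = sqrt(C1 + b^2)


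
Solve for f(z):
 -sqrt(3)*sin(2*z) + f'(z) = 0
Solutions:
 f(z) = C1 - sqrt(3)*cos(2*z)/2


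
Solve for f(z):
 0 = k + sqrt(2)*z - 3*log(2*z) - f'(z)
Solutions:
 f(z) = C1 + k*z + sqrt(2)*z^2/2 - 3*z*log(z) - z*log(8) + 3*z


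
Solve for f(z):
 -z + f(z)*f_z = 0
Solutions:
 f(z) = -sqrt(C1 + z^2)
 f(z) = sqrt(C1 + z^2)


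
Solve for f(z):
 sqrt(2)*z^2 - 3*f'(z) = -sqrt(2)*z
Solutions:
 f(z) = C1 + sqrt(2)*z^3/9 + sqrt(2)*z^2/6


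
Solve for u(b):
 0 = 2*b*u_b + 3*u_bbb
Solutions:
 u(b) = C1 + Integral(C2*airyai(-2^(1/3)*3^(2/3)*b/3) + C3*airybi(-2^(1/3)*3^(2/3)*b/3), b)


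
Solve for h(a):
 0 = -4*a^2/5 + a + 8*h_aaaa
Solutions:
 h(a) = C1 + C2*a + C3*a^2 + C4*a^3 + a^6/3600 - a^5/960


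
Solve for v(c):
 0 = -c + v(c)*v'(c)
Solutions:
 v(c) = -sqrt(C1 + c^2)
 v(c) = sqrt(C1 + c^2)


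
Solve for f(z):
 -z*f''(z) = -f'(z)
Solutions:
 f(z) = C1 + C2*z^2


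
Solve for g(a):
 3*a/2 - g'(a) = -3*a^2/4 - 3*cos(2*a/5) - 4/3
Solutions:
 g(a) = C1 + a^3/4 + 3*a^2/4 + 4*a/3 + 15*sin(2*a/5)/2


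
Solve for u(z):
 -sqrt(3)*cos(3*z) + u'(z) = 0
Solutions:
 u(z) = C1 + sqrt(3)*sin(3*z)/3


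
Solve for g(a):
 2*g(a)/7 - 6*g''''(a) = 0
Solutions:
 g(a) = C1*exp(-21^(3/4)*a/21) + C2*exp(21^(3/4)*a/21) + C3*sin(21^(3/4)*a/21) + C4*cos(21^(3/4)*a/21)


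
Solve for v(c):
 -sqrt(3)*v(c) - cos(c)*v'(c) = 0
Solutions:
 v(c) = C1*(sin(c) - 1)^(sqrt(3)/2)/(sin(c) + 1)^(sqrt(3)/2)


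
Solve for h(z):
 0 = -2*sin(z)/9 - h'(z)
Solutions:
 h(z) = C1 + 2*cos(z)/9


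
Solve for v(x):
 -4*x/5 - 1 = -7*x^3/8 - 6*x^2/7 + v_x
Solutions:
 v(x) = C1 + 7*x^4/32 + 2*x^3/7 - 2*x^2/5 - x


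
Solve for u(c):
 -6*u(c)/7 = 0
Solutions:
 u(c) = 0


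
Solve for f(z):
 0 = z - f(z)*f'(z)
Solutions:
 f(z) = -sqrt(C1 + z^2)
 f(z) = sqrt(C1 + z^2)


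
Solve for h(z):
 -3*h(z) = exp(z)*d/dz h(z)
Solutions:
 h(z) = C1*exp(3*exp(-z))


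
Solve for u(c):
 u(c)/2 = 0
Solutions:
 u(c) = 0


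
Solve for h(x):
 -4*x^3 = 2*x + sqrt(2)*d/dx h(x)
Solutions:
 h(x) = C1 - sqrt(2)*x^4/2 - sqrt(2)*x^2/2


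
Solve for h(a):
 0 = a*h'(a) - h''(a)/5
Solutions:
 h(a) = C1 + C2*erfi(sqrt(10)*a/2)


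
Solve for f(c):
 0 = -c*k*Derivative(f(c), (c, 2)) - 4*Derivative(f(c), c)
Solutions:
 f(c) = C1 + c^(((re(k) - 4)*re(k) + im(k)^2)/(re(k)^2 + im(k)^2))*(C2*sin(4*log(c)*Abs(im(k))/(re(k)^2 + im(k)^2)) + C3*cos(4*log(c)*im(k)/(re(k)^2 + im(k)^2)))


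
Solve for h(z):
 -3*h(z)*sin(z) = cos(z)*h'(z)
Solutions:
 h(z) = C1*cos(z)^3


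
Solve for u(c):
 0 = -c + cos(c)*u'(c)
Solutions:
 u(c) = C1 + Integral(c/cos(c), c)


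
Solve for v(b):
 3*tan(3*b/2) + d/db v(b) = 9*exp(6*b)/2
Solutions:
 v(b) = C1 + 3*exp(6*b)/4 + 2*log(cos(3*b/2))


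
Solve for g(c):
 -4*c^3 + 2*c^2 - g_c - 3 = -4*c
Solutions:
 g(c) = C1 - c^4 + 2*c^3/3 + 2*c^2 - 3*c


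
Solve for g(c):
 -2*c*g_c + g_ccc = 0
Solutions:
 g(c) = C1 + Integral(C2*airyai(2^(1/3)*c) + C3*airybi(2^(1/3)*c), c)


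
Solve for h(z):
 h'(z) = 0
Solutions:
 h(z) = C1


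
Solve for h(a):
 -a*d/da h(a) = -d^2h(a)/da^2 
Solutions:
 h(a) = C1 + C2*erfi(sqrt(2)*a/2)


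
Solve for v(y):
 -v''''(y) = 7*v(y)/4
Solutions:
 v(y) = (C1*sin(7^(1/4)*y/2) + C2*cos(7^(1/4)*y/2))*exp(-7^(1/4)*y/2) + (C3*sin(7^(1/4)*y/2) + C4*cos(7^(1/4)*y/2))*exp(7^(1/4)*y/2)


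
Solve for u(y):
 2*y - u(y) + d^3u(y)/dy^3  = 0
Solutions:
 u(y) = C3*exp(y) + 2*y + (C1*sin(sqrt(3)*y/2) + C2*cos(sqrt(3)*y/2))*exp(-y/2)


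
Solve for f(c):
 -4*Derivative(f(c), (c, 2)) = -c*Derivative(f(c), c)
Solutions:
 f(c) = C1 + C2*erfi(sqrt(2)*c/4)


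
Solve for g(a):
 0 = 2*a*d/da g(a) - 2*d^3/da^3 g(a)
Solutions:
 g(a) = C1 + Integral(C2*airyai(a) + C3*airybi(a), a)


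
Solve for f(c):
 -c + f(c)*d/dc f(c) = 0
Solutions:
 f(c) = -sqrt(C1 + c^2)
 f(c) = sqrt(C1 + c^2)


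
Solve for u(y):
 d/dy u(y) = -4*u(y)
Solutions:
 u(y) = C1*exp(-4*y)


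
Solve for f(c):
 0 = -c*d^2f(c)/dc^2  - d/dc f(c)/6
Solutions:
 f(c) = C1 + C2*c^(5/6)


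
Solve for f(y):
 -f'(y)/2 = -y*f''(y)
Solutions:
 f(y) = C1 + C2*y^(3/2)


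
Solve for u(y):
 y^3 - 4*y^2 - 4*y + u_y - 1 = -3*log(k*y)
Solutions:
 u(y) = C1 - y^4/4 + 4*y^3/3 + 2*y^2 - 3*y*log(k*y) + 4*y


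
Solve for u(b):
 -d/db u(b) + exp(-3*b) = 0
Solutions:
 u(b) = C1 - exp(-3*b)/3


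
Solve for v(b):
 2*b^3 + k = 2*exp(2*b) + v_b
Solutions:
 v(b) = C1 + b^4/2 + b*k - exp(2*b)


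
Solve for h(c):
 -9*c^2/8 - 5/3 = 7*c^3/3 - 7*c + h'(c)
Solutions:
 h(c) = C1 - 7*c^4/12 - 3*c^3/8 + 7*c^2/2 - 5*c/3


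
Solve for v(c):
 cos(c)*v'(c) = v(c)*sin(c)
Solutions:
 v(c) = C1/cos(c)


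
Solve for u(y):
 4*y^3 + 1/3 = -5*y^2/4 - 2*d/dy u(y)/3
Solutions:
 u(y) = C1 - 3*y^4/2 - 5*y^3/8 - y/2


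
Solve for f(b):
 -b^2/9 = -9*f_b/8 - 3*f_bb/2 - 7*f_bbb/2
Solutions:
 f(b) = C1 + 8*b^3/243 - 32*b^2/243 - 64*b/243 + (C2*sin(3*sqrt(6)*b/14) + C3*cos(3*sqrt(6)*b/14))*exp(-3*b/14)


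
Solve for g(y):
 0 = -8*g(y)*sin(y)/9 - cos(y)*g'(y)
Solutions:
 g(y) = C1*cos(y)^(8/9)


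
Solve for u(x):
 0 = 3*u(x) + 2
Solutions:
 u(x) = -2/3


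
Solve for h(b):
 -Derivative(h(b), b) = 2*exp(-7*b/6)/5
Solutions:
 h(b) = C1 + 12*exp(-7*b/6)/35


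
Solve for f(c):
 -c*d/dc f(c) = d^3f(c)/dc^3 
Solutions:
 f(c) = C1 + Integral(C2*airyai(-c) + C3*airybi(-c), c)


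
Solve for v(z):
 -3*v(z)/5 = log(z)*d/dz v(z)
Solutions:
 v(z) = C1*exp(-3*li(z)/5)


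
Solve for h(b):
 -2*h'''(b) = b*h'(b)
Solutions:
 h(b) = C1 + Integral(C2*airyai(-2^(2/3)*b/2) + C3*airybi(-2^(2/3)*b/2), b)


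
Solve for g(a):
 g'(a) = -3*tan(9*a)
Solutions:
 g(a) = C1 + log(cos(9*a))/3


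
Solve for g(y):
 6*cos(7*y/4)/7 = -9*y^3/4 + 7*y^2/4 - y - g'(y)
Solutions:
 g(y) = C1 - 9*y^4/16 + 7*y^3/12 - y^2/2 - 24*sin(7*y/4)/49


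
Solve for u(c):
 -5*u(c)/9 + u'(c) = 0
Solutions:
 u(c) = C1*exp(5*c/9)


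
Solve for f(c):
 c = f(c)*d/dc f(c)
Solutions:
 f(c) = -sqrt(C1 + c^2)
 f(c) = sqrt(C1 + c^2)


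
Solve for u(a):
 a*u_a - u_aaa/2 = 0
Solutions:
 u(a) = C1 + Integral(C2*airyai(2^(1/3)*a) + C3*airybi(2^(1/3)*a), a)


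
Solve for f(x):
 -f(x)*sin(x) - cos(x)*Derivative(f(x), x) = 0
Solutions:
 f(x) = C1*cos(x)


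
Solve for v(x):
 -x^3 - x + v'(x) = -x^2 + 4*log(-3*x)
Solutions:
 v(x) = C1 + x^4/4 - x^3/3 + x^2/2 + 4*x*log(-x) + 4*x*(-1 + log(3))


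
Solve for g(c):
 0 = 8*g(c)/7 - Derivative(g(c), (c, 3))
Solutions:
 g(c) = C3*exp(2*7^(2/3)*c/7) + (C1*sin(sqrt(3)*7^(2/3)*c/7) + C2*cos(sqrt(3)*7^(2/3)*c/7))*exp(-7^(2/3)*c/7)


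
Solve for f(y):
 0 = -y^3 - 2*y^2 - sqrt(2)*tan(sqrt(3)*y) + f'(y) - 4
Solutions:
 f(y) = C1 + y^4/4 + 2*y^3/3 + 4*y - sqrt(6)*log(cos(sqrt(3)*y))/3


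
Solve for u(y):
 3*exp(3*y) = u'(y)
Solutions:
 u(y) = C1 + exp(3*y)


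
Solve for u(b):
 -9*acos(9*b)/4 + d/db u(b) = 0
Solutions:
 u(b) = C1 + 9*b*acos(9*b)/4 - sqrt(1 - 81*b^2)/4


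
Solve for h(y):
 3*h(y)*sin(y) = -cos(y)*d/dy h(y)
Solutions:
 h(y) = C1*cos(y)^3


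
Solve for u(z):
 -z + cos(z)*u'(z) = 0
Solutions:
 u(z) = C1 + Integral(z/cos(z), z)


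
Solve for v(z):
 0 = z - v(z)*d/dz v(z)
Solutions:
 v(z) = -sqrt(C1 + z^2)
 v(z) = sqrt(C1 + z^2)


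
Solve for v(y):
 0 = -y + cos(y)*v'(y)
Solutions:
 v(y) = C1 + Integral(y/cos(y), y)


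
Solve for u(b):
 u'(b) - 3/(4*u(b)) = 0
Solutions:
 u(b) = -sqrt(C1 + 6*b)/2
 u(b) = sqrt(C1 + 6*b)/2


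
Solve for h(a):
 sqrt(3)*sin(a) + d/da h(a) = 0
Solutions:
 h(a) = C1 + sqrt(3)*cos(a)


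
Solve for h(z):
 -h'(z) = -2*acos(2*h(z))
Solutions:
 Integral(1/acos(2*_y), (_y, h(z))) = C1 + 2*z


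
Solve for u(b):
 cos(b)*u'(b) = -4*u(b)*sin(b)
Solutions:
 u(b) = C1*cos(b)^4


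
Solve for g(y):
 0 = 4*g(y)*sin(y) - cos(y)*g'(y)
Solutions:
 g(y) = C1/cos(y)^4


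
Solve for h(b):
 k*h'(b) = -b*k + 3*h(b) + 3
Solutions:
 h(b) = C1*exp(3*b/k) + b*k/3 + k^2/9 - 1


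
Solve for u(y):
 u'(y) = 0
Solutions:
 u(y) = C1


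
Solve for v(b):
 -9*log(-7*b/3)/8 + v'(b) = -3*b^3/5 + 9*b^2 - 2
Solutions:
 v(b) = C1 - 3*b^4/20 + 3*b^3 + 9*b*log(-b)/8 + b*(-25 - 9*log(3) + 9*log(7))/8


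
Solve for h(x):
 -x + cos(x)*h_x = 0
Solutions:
 h(x) = C1 + Integral(x/cos(x), x)


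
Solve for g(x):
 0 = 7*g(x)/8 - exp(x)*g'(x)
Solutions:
 g(x) = C1*exp(-7*exp(-x)/8)


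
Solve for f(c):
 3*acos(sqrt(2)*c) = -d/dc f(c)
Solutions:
 f(c) = C1 - 3*c*acos(sqrt(2)*c) + 3*sqrt(2)*sqrt(1 - 2*c^2)/2


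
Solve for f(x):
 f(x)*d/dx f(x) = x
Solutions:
 f(x) = -sqrt(C1 + x^2)
 f(x) = sqrt(C1 + x^2)


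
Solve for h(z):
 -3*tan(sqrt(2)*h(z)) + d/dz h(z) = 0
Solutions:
 h(z) = sqrt(2)*(pi - asin(C1*exp(3*sqrt(2)*z)))/2
 h(z) = sqrt(2)*asin(C1*exp(3*sqrt(2)*z))/2


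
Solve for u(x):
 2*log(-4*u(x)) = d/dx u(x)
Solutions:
 -Integral(1/(log(-_y) + 2*log(2)), (_y, u(x)))/2 = C1 - x


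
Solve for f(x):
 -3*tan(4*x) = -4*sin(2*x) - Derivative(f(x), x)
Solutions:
 f(x) = C1 - 3*log(cos(4*x))/4 + 2*cos(2*x)


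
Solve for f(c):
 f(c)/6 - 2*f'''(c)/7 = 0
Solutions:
 f(c) = C3*exp(126^(1/3)*c/6) + (C1*sin(14^(1/3)*3^(1/6)*c/4) + C2*cos(14^(1/3)*3^(1/6)*c/4))*exp(-126^(1/3)*c/12)


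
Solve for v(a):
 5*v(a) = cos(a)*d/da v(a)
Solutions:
 v(a) = C1*sqrt(sin(a) + 1)*(sin(a)^2 + 2*sin(a) + 1)/(sqrt(sin(a) - 1)*(sin(a)^2 - 2*sin(a) + 1))


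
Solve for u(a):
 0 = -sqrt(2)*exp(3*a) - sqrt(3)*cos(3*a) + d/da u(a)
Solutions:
 u(a) = C1 + sqrt(2)*exp(3*a)/3 + sqrt(3)*sin(3*a)/3


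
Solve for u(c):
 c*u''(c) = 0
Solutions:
 u(c) = C1 + C2*c


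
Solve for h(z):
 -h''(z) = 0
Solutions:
 h(z) = C1 + C2*z


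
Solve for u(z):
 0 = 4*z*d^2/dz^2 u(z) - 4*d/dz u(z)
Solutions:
 u(z) = C1 + C2*z^2


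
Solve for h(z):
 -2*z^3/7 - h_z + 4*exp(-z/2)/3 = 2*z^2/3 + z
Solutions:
 h(z) = C1 - z^4/14 - 2*z^3/9 - z^2/2 - 8*exp(-z/2)/3


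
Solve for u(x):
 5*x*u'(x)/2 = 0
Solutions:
 u(x) = C1


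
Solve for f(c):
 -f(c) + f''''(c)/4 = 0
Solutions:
 f(c) = C1*exp(-sqrt(2)*c) + C2*exp(sqrt(2)*c) + C3*sin(sqrt(2)*c) + C4*cos(sqrt(2)*c)


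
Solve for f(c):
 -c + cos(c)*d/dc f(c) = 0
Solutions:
 f(c) = C1 + Integral(c/cos(c), c)


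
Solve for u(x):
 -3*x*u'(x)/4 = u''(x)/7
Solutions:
 u(x) = C1 + C2*erf(sqrt(42)*x/4)


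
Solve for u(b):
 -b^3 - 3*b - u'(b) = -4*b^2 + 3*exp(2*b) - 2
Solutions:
 u(b) = C1 - b^4/4 + 4*b^3/3 - 3*b^2/2 + 2*b - 3*exp(2*b)/2


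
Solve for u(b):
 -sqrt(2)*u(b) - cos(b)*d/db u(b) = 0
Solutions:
 u(b) = C1*(sin(b) - 1)^(sqrt(2)/2)/(sin(b) + 1)^(sqrt(2)/2)


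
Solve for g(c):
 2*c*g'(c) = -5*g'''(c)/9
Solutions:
 g(c) = C1 + Integral(C2*airyai(-18^(1/3)*5^(2/3)*c/5) + C3*airybi(-18^(1/3)*5^(2/3)*c/5), c)


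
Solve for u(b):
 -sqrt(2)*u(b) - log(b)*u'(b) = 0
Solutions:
 u(b) = C1*exp(-sqrt(2)*li(b))


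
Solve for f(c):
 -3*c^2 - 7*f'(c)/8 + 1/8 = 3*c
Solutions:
 f(c) = C1 - 8*c^3/7 - 12*c^2/7 + c/7


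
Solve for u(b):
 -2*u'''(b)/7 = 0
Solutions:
 u(b) = C1 + C2*b + C3*b^2


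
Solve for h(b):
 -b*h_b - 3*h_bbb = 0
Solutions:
 h(b) = C1 + Integral(C2*airyai(-3^(2/3)*b/3) + C3*airybi(-3^(2/3)*b/3), b)


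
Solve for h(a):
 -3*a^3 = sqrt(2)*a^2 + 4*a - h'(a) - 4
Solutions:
 h(a) = C1 + 3*a^4/4 + sqrt(2)*a^3/3 + 2*a^2 - 4*a


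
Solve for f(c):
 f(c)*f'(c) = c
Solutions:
 f(c) = -sqrt(C1 + c^2)
 f(c) = sqrt(C1 + c^2)


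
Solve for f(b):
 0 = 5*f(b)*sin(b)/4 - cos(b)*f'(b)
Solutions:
 f(b) = C1/cos(b)^(5/4)


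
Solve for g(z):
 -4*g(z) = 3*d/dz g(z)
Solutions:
 g(z) = C1*exp(-4*z/3)


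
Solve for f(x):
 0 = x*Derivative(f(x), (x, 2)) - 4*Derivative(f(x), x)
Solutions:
 f(x) = C1 + C2*x^5


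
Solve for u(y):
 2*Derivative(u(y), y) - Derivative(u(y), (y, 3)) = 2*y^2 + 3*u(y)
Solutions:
 u(y) = C1*exp(6^(1/3)*y*(4*3^(1/3)/(sqrt(633) + 27)^(1/3) + 2^(1/3)*(sqrt(633) + 27)^(1/3))/12)*sin(2^(1/3)*3^(1/6)*y*(-2^(1/3)*3^(2/3)*(sqrt(633) + 27)^(1/3)/12 + (sqrt(633) + 27)^(-1/3))) + C2*exp(6^(1/3)*y*(4*3^(1/3)/(sqrt(633) + 27)^(1/3) + 2^(1/3)*(sqrt(633) + 27)^(1/3))/12)*cos(2^(1/3)*3^(1/6)*y*(-2^(1/3)*3^(2/3)*(sqrt(633) + 27)^(1/3)/12 + (sqrt(633) + 27)^(-1/3))) + C3*exp(-6^(1/3)*y*(4*3^(1/3)/(sqrt(633) + 27)^(1/3) + 2^(1/3)*(sqrt(633) + 27)^(1/3))/6) - 2*y^2/3 - 8*y/9 - 16/27


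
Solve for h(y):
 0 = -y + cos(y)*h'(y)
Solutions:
 h(y) = C1 + Integral(y/cos(y), y)


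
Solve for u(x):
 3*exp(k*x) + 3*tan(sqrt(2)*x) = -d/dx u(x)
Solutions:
 u(x) = C1 - 3*Piecewise((exp(k*x)/k, Ne(k, 0)), (x, True)) + 3*sqrt(2)*log(cos(sqrt(2)*x))/2


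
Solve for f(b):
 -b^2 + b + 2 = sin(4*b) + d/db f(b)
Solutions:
 f(b) = C1 - b^3/3 + b^2/2 + 2*b + cos(4*b)/4


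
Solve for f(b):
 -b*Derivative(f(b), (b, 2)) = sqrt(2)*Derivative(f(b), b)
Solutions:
 f(b) = C1 + C2*b^(1 - sqrt(2))


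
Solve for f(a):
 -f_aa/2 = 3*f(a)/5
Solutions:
 f(a) = C1*sin(sqrt(30)*a/5) + C2*cos(sqrt(30)*a/5)


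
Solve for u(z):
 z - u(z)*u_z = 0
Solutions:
 u(z) = -sqrt(C1 + z^2)
 u(z) = sqrt(C1 + z^2)


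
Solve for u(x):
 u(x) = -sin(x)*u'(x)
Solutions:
 u(x) = C1*sqrt(cos(x) + 1)/sqrt(cos(x) - 1)


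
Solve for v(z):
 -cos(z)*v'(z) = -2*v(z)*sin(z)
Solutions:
 v(z) = C1/cos(z)^2


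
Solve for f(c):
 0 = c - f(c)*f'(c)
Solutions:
 f(c) = -sqrt(C1 + c^2)
 f(c) = sqrt(C1 + c^2)


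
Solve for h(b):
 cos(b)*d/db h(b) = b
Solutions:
 h(b) = C1 + Integral(b/cos(b), b)


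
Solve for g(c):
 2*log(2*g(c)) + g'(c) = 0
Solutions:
 Integral(1/(log(_y) + log(2)), (_y, g(c)))/2 = C1 - c


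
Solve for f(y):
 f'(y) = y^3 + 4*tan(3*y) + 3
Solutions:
 f(y) = C1 + y^4/4 + 3*y - 4*log(cos(3*y))/3


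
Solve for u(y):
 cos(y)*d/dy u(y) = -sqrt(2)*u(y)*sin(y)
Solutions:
 u(y) = C1*cos(y)^(sqrt(2))


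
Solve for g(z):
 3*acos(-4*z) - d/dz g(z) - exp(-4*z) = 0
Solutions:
 g(z) = C1 + 3*z*acos(-4*z) + 3*sqrt(1 - 16*z^2)/4 + exp(-4*z)/4


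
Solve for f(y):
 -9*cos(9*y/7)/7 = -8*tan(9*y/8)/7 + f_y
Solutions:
 f(y) = C1 - 64*log(cos(9*y/8))/63 - sin(9*y/7)


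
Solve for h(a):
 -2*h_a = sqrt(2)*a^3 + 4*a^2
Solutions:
 h(a) = C1 - sqrt(2)*a^4/8 - 2*a^3/3


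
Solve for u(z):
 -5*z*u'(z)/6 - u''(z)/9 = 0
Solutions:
 u(z) = C1 + C2*erf(sqrt(15)*z/2)


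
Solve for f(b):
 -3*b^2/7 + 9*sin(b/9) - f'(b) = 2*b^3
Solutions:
 f(b) = C1 - b^4/2 - b^3/7 - 81*cos(b/9)


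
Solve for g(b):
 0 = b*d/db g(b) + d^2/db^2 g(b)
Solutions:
 g(b) = C1 + C2*erf(sqrt(2)*b/2)


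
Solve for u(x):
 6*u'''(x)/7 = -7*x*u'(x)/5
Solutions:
 u(x) = C1 + Integral(C2*airyai(-210^(2/3)*x/30) + C3*airybi(-210^(2/3)*x/30), x)


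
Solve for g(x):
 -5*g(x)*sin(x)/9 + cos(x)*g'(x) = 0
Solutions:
 g(x) = C1/cos(x)^(5/9)


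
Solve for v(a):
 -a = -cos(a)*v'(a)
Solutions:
 v(a) = C1 + Integral(a/cos(a), a)


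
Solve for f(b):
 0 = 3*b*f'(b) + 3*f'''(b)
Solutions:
 f(b) = C1 + Integral(C2*airyai(-b) + C3*airybi(-b), b)


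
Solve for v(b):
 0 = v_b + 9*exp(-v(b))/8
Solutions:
 v(b) = log(C1 - 9*b/8)


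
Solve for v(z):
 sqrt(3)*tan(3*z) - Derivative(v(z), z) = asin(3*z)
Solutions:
 v(z) = C1 - z*asin(3*z) - sqrt(1 - 9*z^2)/3 - sqrt(3)*log(cos(3*z))/3


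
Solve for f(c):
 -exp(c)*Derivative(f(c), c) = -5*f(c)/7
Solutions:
 f(c) = C1*exp(-5*exp(-c)/7)


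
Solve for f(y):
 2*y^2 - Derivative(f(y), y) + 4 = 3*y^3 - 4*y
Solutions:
 f(y) = C1 - 3*y^4/4 + 2*y^3/3 + 2*y^2 + 4*y


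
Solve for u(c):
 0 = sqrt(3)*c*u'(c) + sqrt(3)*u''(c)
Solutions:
 u(c) = C1 + C2*erf(sqrt(2)*c/2)


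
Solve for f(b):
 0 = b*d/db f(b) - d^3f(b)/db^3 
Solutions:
 f(b) = C1 + Integral(C2*airyai(b) + C3*airybi(b), b)


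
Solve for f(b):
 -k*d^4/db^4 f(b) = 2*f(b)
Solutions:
 f(b) = C1*exp(-2^(1/4)*b*(-1/k)^(1/4)) + C2*exp(2^(1/4)*b*(-1/k)^(1/4)) + C3*exp(-2^(1/4)*I*b*(-1/k)^(1/4)) + C4*exp(2^(1/4)*I*b*(-1/k)^(1/4))


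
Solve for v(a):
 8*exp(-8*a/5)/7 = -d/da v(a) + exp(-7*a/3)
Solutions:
 v(a) = C1 - 3*exp(-7*a/3)/7 + 5*exp(-8*a/5)/7


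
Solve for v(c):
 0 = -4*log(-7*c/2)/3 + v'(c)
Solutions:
 v(c) = C1 + 4*c*log(-c)/3 + 4*c*(-1 - log(2) + log(7))/3


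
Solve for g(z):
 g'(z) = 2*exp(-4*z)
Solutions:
 g(z) = C1 - exp(-4*z)/2


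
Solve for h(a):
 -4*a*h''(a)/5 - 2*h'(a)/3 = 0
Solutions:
 h(a) = C1 + C2*a^(1/6)


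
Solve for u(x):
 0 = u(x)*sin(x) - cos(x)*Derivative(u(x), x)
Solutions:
 u(x) = C1/cos(x)


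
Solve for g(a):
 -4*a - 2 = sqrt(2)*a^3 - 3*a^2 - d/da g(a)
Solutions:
 g(a) = C1 + sqrt(2)*a^4/4 - a^3 + 2*a^2 + 2*a


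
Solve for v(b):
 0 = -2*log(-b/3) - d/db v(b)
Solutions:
 v(b) = C1 - 2*b*log(-b) + 2*b*(1 + log(3))


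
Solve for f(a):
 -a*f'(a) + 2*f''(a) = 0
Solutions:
 f(a) = C1 + C2*erfi(a/2)


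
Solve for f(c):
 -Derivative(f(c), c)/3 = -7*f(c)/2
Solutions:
 f(c) = C1*exp(21*c/2)


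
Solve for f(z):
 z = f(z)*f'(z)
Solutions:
 f(z) = -sqrt(C1 + z^2)
 f(z) = sqrt(C1 + z^2)


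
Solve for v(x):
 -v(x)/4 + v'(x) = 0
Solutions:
 v(x) = C1*exp(x/4)


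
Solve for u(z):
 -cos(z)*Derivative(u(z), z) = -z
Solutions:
 u(z) = C1 + Integral(z/cos(z), z)


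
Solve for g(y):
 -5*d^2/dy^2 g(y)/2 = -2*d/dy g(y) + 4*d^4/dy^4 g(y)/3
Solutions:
 g(y) = C1 + C2*exp(2^(1/3)*y*(-(24 + sqrt(826))^(1/3) + 5*2^(1/3)/(24 + sqrt(826))^(1/3))/8)*sin(2^(1/3)*sqrt(3)*y*(5*2^(1/3)/(24 + sqrt(826))^(1/3) + (24 + sqrt(826))^(1/3))/8) + C3*exp(2^(1/3)*y*(-(24 + sqrt(826))^(1/3) + 5*2^(1/3)/(24 + sqrt(826))^(1/3))/8)*cos(2^(1/3)*sqrt(3)*y*(5*2^(1/3)/(24 + sqrt(826))^(1/3) + (24 + sqrt(826))^(1/3))/8) + C4*exp(-2^(1/3)*y*(-(24 + sqrt(826))^(1/3) + 5*2^(1/3)/(24 + sqrt(826))^(1/3))/4)


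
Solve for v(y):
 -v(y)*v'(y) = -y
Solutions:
 v(y) = -sqrt(C1 + y^2)
 v(y) = sqrt(C1 + y^2)


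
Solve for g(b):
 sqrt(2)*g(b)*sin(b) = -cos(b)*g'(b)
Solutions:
 g(b) = C1*cos(b)^(sqrt(2))


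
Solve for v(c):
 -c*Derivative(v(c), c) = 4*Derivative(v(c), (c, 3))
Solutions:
 v(c) = C1 + Integral(C2*airyai(-2^(1/3)*c/2) + C3*airybi(-2^(1/3)*c/2), c)


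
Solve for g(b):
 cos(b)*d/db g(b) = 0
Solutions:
 g(b) = C1


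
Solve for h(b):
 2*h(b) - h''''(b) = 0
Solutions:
 h(b) = C1*exp(-2^(1/4)*b) + C2*exp(2^(1/4)*b) + C3*sin(2^(1/4)*b) + C4*cos(2^(1/4)*b)


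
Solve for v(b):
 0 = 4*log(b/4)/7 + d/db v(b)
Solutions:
 v(b) = C1 - 4*b*log(b)/7 + 4*b/7 + 8*b*log(2)/7


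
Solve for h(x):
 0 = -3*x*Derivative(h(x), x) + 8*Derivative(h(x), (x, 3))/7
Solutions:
 h(x) = C1 + Integral(C2*airyai(21^(1/3)*x/2) + C3*airybi(21^(1/3)*x/2), x)


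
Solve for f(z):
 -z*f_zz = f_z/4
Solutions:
 f(z) = C1 + C2*z^(3/4)


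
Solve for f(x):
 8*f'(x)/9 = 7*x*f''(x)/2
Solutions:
 f(x) = C1 + C2*x^(79/63)


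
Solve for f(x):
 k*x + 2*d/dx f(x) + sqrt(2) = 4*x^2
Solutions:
 f(x) = C1 - k*x^2/4 + 2*x^3/3 - sqrt(2)*x/2


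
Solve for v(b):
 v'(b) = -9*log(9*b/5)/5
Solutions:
 v(b) = C1 - 9*b*log(b)/5 - 18*b*log(3)/5 + 9*b/5 + 9*b*log(5)/5


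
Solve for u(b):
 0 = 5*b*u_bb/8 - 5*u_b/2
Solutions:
 u(b) = C1 + C2*b^5


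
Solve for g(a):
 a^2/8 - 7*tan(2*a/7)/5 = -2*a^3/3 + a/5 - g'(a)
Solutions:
 g(a) = C1 - a^4/6 - a^3/24 + a^2/10 - 49*log(cos(2*a/7))/10


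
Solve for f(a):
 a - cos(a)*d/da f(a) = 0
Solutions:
 f(a) = C1 + Integral(a/cos(a), a)


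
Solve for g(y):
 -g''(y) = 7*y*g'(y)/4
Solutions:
 g(y) = C1 + C2*erf(sqrt(14)*y/4)


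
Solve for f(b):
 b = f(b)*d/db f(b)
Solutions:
 f(b) = -sqrt(C1 + b^2)
 f(b) = sqrt(C1 + b^2)


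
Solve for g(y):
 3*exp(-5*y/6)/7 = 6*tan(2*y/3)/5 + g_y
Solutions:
 g(y) = C1 - 9*log(tan(2*y/3)^2 + 1)/10 - 18*exp(-5*y/6)/35


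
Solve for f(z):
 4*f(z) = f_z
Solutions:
 f(z) = C1*exp(4*z)


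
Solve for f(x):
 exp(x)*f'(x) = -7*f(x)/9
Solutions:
 f(x) = C1*exp(7*exp(-x)/9)


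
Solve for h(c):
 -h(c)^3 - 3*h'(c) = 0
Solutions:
 h(c) = -sqrt(6)*sqrt(-1/(C1 - c))/2
 h(c) = sqrt(6)*sqrt(-1/(C1 - c))/2


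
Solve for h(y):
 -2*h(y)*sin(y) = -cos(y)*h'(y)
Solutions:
 h(y) = C1/cos(y)^2


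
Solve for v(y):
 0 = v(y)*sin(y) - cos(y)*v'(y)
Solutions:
 v(y) = C1/cos(y)


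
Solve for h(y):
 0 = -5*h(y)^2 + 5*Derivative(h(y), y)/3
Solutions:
 h(y) = -1/(C1 + 3*y)


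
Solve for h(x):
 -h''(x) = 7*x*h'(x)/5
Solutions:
 h(x) = C1 + C2*erf(sqrt(70)*x/10)


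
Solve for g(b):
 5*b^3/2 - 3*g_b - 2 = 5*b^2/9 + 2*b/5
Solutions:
 g(b) = C1 + 5*b^4/24 - 5*b^3/81 - b^2/15 - 2*b/3


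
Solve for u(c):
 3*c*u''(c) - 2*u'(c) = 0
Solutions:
 u(c) = C1 + C2*c^(5/3)


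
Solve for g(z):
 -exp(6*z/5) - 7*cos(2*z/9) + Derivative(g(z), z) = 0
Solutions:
 g(z) = C1 + 5*exp(6*z/5)/6 + 63*sin(2*z/9)/2


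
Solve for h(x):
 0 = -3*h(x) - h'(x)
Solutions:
 h(x) = C1*exp(-3*x)


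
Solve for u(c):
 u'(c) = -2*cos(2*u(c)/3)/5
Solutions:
 2*c/5 - 3*log(sin(2*u(c)/3) - 1)/4 + 3*log(sin(2*u(c)/3) + 1)/4 = C1


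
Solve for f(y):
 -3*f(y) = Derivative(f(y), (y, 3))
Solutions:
 f(y) = C3*exp(-3^(1/3)*y) + (C1*sin(3^(5/6)*y/2) + C2*cos(3^(5/6)*y/2))*exp(3^(1/3)*y/2)


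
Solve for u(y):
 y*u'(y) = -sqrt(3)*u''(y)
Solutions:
 u(y) = C1 + C2*erf(sqrt(2)*3^(3/4)*y/6)


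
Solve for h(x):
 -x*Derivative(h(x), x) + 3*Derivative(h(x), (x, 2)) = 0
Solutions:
 h(x) = C1 + C2*erfi(sqrt(6)*x/6)


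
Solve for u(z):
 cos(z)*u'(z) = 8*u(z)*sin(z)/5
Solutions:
 u(z) = C1/cos(z)^(8/5)


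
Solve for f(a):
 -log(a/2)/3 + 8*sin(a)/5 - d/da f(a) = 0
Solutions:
 f(a) = C1 - a*log(a)/3 + a*log(2)/3 + a/3 - 8*cos(a)/5


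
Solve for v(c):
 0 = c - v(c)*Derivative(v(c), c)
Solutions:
 v(c) = -sqrt(C1 + c^2)
 v(c) = sqrt(C1 + c^2)


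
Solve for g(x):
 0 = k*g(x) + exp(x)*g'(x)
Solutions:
 g(x) = C1*exp(k*exp(-x))


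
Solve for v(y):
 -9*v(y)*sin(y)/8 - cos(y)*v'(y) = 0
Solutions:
 v(y) = C1*cos(y)^(9/8)


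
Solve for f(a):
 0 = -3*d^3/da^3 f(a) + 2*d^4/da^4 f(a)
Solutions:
 f(a) = C1 + C2*a + C3*a^2 + C4*exp(3*a/2)


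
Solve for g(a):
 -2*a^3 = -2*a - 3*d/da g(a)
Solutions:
 g(a) = C1 + a^4/6 - a^2/3


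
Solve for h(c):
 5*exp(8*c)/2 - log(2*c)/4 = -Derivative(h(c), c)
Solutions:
 h(c) = C1 + c*log(c)/4 + c*(-1 + log(2))/4 - 5*exp(8*c)/16


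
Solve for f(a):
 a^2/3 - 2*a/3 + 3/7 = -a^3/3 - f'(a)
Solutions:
 f(a) = C1 - a^4/12 - a^3/9 + a^2/3 - 3*a/7


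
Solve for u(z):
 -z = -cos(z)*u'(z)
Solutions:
 u(z) = C1 + Integral(z/cos(z), z)


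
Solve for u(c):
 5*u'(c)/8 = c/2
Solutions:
 u(c) = C1 + 2*c^2/5


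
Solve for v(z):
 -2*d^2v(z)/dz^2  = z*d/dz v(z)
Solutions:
 v(z) = C1 + C2*erf(z/2)


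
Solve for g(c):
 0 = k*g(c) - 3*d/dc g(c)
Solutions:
 g(c) = C1*exp(c*k/3)


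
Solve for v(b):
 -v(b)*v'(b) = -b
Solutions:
 v(b) = -sqrt(C1 + b^2)
 v(b) = sqrt(C1 + b^2)


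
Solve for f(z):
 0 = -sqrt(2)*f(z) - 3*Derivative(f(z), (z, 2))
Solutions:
 f(z) = C1*sin(2^(1/4)*sqrt(3)*z/3) + C2*cos(2^(1/4)*sqrt(3)*z/3)


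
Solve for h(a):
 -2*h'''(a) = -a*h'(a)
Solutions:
 h(a) = C1 + Integral(C2*airyai(2^(2/3)*a/2) + C3*airybi(2^(2/3)*a/2), a)


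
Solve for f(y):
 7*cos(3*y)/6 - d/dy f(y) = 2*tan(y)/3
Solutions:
 f(y) = C1 + 2*log(cos(y))/3 + 7*sin(3*y)/18


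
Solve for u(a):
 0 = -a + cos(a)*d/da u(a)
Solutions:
 u(a) = C1 + Integral(a/cos(a), a)


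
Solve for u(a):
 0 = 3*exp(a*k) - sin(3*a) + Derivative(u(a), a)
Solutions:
 u(a) = C1 - cos(3*a)/3 - 3*exp(a*k)/k


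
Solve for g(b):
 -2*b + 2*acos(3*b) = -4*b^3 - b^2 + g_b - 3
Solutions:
 g(b) = C1 + b^4 + b^3/3 - b^2 + 2*b*acos(3*b) + 3*b - 2*sqrt(1 - 9*b^2)/3


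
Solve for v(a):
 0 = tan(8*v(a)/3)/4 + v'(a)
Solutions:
 v(a) = -3*asin(C1*exp(-2*a/3))/8 + 3*pi/8
 v(a) = 3*asin(C1*exp(-2*a/3))/8


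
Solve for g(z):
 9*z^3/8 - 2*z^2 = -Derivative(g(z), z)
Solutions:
 g(z) = C1 - 9*z^4/32 + 2*z^3/3


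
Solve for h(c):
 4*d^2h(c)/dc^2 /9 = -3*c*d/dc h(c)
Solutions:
 h(c) = C1 + C2*erf(3*sqrt(6)*c/4)


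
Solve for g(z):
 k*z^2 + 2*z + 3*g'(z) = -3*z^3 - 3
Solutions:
 g(z) = C1 - k*z^3/9 - z^4/4 - z^2/3 - z


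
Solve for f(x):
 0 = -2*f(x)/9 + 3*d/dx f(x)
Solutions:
 f(x) = C1*exp(2*x/27)


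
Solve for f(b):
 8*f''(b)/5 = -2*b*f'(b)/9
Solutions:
 f(b) = C1 + C2*erf(sqrt(10)*b/12)


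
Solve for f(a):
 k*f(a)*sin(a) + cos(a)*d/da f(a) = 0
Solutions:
 f(a) = C1*exp(k*log(cos(a)))


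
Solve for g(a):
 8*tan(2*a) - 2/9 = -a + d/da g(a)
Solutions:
 g(a) = C1 + a^2/2 - 2*a/9 - 4*log(cos(2*a))


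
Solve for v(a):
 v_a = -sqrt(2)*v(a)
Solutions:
 v(a) = C1*exp(-sqrt(2)*a)


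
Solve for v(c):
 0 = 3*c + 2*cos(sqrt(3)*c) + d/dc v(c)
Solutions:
 v(c) = C1 - 3*c^2/2 - 2*sqrt(3)*sin(sqrt(3)*c)/3


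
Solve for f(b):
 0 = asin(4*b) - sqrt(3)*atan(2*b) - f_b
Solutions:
 f(b) = C1 + b*asin(4*b) + sqrt(1 - 16*b^2)/4 - sqrt(3)*(b*atan(2*b) - log(4*b^2 + 1)/4)


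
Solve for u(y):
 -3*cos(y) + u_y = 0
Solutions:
 u(y) = C1 + 3*sin(y)


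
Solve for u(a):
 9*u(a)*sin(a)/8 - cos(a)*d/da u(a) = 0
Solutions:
 u(a) = C1/cos(a)^(9/8)


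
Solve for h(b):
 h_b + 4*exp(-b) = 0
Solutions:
 h(b) = C1 + 4*exp(-b)


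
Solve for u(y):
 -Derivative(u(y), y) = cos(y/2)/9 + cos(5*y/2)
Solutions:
 u(y) = C1 - 2*sin(y/2)/9 - 2*sin(5*y/2)/5


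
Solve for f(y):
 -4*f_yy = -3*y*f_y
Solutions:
 f(y) = C1 + C2*erfi(sqrt(6)*y/4)


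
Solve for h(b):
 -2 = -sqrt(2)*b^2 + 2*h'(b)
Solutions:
 h(b) = C1 + sqrt(2)*b^3/6 - b


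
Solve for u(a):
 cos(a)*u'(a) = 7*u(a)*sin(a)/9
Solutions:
 u(a) = C1/cos(a)^(7/9)


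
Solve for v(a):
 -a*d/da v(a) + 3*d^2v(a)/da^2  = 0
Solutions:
 v(a) = C1 + C2*erfi(sqrt(6)*a/6)


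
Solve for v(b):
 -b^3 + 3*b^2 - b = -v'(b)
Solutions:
 v(b) = C1 + b^4/4 - b^3 + b^2/2


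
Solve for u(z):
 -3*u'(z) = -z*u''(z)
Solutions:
 u(z) = C1 + C2*z^4


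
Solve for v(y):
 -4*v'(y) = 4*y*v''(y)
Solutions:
 v(y) = C1 + C2*log(y)


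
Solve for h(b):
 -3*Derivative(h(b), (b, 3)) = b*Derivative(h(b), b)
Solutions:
 h(b) = C1 + Integral(C2*airyai(-3^(2/3)*b/3) + C3*airybi(-3^(2/3)*b/3), b)


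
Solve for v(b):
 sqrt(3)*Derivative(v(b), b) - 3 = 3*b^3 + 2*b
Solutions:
 v(b) = C1 + sqrt(3)*b^4/4 + sqrt(3)*b^2/3 + sqrt(3)*b


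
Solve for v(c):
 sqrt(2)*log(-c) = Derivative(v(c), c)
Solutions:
 v(c) = C1 + sqrt(2)*c*log(-c) - sqrt(2)*c


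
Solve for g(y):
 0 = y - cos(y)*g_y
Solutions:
 g(y) = C1 + Integral(y/cos(y), y)


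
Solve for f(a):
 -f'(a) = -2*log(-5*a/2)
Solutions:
 f(a) = C1 + 2*a*log(-a) + 2*a*(-1 - log(2) + log(5))


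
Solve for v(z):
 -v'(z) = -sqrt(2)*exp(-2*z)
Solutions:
 v(z) = C1 - sqrt(2)*exp(-2*z)/2


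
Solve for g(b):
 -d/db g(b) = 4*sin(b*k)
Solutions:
 g(b) = C1 + 4*cos(b*k)/k


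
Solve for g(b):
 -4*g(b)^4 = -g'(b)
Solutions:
 g(b) = (-1/(C1 + 12*b))^(1/3)
 g(b) = (-1/(C1 + 4*b))^(1/3)*(-3^(2/3) - 3*3^(1/6)*I)/6
 g(b) = (-1/(C1 + 4*b))^(1/3)*(-3^(2/3) + 3*3^(1/6)*I)/6


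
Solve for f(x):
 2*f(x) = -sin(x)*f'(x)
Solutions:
 f(x) = C1*(cos(x) + 1)/(cos(x) - 1)


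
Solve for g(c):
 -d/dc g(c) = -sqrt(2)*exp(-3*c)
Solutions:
 g(c) = C1 - sqrt(2)*exp(-3*c)/3


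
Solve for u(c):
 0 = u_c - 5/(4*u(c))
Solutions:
 u(c) = -sqrt(C1 + 10*c)/2
 u(c) = sqrt(C1 + 10*c)/2


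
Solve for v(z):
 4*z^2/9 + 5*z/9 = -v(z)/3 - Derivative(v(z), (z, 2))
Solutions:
 v(z) = C1*sin(sqrt(3)*z/3) + C2*cos(sqrt(3)*z/3) - 4*z^2/3 - 5*z/3 + 8


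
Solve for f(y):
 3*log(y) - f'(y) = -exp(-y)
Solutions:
 f(y) = C1 + 3*y*log(y) - 3*y - exp(-y)


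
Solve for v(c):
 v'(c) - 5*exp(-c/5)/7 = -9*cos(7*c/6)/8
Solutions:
 v(c) = C1 - 27*sin(7*c/6)/28 - 25*exp(-c/5)/7


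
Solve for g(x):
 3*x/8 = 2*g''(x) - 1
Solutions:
 g(x) = C1 + C2*x + x^3/32 + x^2/4


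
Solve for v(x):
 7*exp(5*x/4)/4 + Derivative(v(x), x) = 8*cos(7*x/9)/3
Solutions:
 v(x) = C1 - 7*exp(5*x/4)/5 + 24*sin(7*x/9)/7


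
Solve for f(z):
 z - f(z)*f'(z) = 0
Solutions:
 f(z) = -sqrt(C1 + z^2)
 f(z) = sqrt(C1 + z^2)


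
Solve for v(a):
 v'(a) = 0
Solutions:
 v(a) = C1


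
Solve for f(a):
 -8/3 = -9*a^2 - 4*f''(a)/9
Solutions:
 f(a) = C1 + C2*a - 27*a^4/16 + 3*a^2


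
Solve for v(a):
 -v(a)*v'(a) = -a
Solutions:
 v(a) = -sqrt(C1 + a^2)
 v(a) = sqrt(C1 + a^2)


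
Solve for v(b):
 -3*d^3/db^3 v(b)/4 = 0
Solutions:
 v(b) = C1 + C2*b + C3*b^2


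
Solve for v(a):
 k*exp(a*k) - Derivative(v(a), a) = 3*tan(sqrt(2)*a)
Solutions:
 v(a) = C1 + k*Piecewise((exp(a*k)/k, Ne(k, 0)), (a, True)) + 3*sqrt(2)*log(cos(sqrt(2)*a))/2


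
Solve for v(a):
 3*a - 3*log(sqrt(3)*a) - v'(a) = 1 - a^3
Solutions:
 v(a) = C1 + a^4/4 + 3*a^2/2 - 3*a*log(a) - 3*a*log(3)/2 + 2*a


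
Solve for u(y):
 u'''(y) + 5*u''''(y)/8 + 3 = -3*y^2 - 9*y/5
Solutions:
 u(y) = C1 + C2*y + C3*y^2 + C4*exp(-8*y/5) - y^5/20 + 13*y^4/160 - 45*y^3/64


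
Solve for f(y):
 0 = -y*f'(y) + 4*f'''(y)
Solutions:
 f(y) = C1 + Integral(C2*airyai(2^(1/3)*y/2) + C3*airybi(2^(1/3)*y/2), y)


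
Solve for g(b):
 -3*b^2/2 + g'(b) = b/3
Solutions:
 g(b) = C1 + b^3/2 + b^2/6


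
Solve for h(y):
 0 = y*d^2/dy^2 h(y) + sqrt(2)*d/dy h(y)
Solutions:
 h(y) = C1 + C2*y^(1 - sqrt(2))


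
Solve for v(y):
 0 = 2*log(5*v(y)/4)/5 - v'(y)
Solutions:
 5*Integral(1/(-log(_y) - log(5) + 2*log(2)), (_y, v(y)))/2 = C1 - y


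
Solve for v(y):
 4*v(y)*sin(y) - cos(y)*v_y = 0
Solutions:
 v(y) = C1/cos(y)^4


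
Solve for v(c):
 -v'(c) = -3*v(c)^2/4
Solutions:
 v(c) = -4/(C1 + 3*c)


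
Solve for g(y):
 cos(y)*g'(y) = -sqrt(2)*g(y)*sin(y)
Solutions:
 g(y) = C1*cos(y)^(sqrt(2))


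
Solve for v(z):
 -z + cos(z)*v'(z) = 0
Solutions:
 v(z) = C1 + Integral(z/cos(z), z)


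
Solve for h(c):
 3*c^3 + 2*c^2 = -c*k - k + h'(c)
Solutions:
 h(c) = C1 + 3*c^4/4 + 2*c^3/3 + c^2*k/2 + c*k


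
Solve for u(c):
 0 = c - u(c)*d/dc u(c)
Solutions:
 u(c) = -sqrt(C1 + c^2)
 u(c) = sqrt(C1 + c^2)


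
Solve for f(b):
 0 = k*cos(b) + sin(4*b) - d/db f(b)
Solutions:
 f(b) = C1 + k*sin(b) - cos(4*b)/4


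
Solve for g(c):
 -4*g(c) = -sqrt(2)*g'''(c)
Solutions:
 g(c) = C3*exp(sqrt(2)*c) + (C1*sin(sqrt(6)*c/2) + C2*cos(sqrt(6)*c/2))*exp(-sqrt(2)*c/2)


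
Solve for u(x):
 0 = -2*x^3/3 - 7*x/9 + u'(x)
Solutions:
 u(x) = C1 + x^4/6 + 7*x^2/18


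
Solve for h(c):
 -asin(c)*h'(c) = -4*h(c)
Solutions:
 h(c) = C1*exp(4*Integral(1/asin(c), c))
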